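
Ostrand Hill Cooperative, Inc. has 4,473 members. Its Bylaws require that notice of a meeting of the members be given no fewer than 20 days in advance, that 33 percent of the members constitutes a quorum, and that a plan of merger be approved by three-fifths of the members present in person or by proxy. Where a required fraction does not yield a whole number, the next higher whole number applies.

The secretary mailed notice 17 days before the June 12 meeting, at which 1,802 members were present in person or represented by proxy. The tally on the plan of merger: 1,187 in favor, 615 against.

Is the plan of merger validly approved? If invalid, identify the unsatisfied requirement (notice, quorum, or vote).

Invalid — notice requirement not satisfied.

Notice: 17 days given; 20 required. Not satisfied.
Quorum: 33% of 4,473 = 1,476.09, rounded up to 1,477; 1,802 present. Satisfied.
Vote: requires three-fifths of those present (1,802); 3/5 of 1802 = 1081.20, rounded up to 1082, so 1,082 needed; 1,187 in favor. Satisfied.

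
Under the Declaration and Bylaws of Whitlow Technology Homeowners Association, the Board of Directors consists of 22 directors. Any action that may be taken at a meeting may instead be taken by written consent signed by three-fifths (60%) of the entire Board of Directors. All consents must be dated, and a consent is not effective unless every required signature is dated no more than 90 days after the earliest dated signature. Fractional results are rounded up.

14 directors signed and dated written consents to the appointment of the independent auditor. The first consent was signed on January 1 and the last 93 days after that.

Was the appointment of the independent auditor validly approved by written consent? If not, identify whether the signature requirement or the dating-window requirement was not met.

Not effective — dating-window requirement not satisfied.

Signatures required: three-fifths (60%) of 22 — 3/5 of 22 = 13.20, rounded up to 14, so 14 needed; 14 signed. Sufficient.
Dating window: the latest signature is 93 days after the earliest; the limit is 90 days. Outside the window.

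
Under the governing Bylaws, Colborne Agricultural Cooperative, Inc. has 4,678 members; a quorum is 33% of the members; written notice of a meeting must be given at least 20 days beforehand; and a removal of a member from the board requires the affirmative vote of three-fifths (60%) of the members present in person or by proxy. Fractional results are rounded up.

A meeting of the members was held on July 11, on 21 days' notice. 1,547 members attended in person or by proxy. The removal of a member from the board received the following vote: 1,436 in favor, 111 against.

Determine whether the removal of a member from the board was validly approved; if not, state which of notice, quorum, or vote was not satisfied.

Valid — all requirements satisfied.

Notice: 21 days given; 20 required. Satisfied.
Quorum: 33% of 4,678 = 1,543.74, rounded up to 1,544; 1,547 present. Satisfied.
Vote: requires three-fifths of those present (1,547); 3/5 of 1547 = 928.20, rounded up to 929, so 929 needed; 1,436 in favor. Satisfied.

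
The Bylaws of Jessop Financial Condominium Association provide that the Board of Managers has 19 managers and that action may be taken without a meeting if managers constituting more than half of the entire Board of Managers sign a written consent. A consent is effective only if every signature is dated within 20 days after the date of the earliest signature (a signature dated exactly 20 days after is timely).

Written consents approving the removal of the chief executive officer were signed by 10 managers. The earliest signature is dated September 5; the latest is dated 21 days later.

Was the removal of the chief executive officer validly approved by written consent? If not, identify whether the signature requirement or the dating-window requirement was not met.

Signatures required: more than half of 19 — a majority of 19 is 10, so 10 needed; 10 signed. Sufficient.
Dating window: the latest signature is 21 days after the earliest; the limit is 20 days. Outside the window.

Not effective — dating-window requirement not satisfied.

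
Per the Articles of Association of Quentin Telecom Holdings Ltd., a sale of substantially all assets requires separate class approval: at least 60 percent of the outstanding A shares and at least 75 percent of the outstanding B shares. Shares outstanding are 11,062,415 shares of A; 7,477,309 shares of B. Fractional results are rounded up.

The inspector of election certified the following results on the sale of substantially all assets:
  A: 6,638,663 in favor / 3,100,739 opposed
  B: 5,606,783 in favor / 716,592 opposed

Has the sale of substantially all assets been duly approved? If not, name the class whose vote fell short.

A: 3/5 of 11062415 = 6637449; 6,637,449 required, 6,638,663 in favor — approved.
B: 3/4 of 7477309 = 5607981.75, rounded up to 5607982; 5,607,982 required, 5,606,783 in favor — not approved.

Not approved — the B shares did not give the required vote.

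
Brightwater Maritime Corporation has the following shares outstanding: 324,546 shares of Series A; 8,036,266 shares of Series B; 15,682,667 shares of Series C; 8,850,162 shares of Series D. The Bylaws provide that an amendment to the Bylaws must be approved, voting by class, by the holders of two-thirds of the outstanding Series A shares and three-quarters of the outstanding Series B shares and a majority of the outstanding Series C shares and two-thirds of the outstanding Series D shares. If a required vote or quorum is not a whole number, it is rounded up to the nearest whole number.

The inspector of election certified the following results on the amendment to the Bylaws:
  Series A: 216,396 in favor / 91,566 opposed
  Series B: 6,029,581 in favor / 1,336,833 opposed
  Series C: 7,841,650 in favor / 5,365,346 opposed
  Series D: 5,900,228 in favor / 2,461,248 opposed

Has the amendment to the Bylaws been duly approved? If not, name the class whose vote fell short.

Approved — every class gave the required vote.

Series A: 2/3 of 324546 = 216364; 216,364 required, 216,396 in favor — approved.
Series B: 3/4 of 8036266 = 6027199.50, rounded up to 6027200; 6,027,200 required, 6,029,581 in favor — approved.
Series C: a majority of 15682667 is 7841334; 7,841,334 required, 7,841,650 in favor — approved.
Series D: 2/3 of 8850162 = 5900108; 5,900,108 required, 5,900,228 in favor — approved.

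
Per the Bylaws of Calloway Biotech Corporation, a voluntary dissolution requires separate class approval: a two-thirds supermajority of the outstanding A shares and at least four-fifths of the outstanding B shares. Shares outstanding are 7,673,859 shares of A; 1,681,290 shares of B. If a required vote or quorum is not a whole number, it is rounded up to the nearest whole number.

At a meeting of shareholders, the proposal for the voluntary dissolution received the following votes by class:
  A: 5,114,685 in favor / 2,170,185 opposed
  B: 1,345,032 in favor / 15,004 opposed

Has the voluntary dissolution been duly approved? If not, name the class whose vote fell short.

A: 2/3 of 7673859 = 5115906; 5,115,906 required, 5,114,685 in favor — not approved.
B: 4/5 of 1681290 = 1345032; 1,345,032 required, 1,345,032 in favor — approved.

Not approved — the A shares did not give the required vote.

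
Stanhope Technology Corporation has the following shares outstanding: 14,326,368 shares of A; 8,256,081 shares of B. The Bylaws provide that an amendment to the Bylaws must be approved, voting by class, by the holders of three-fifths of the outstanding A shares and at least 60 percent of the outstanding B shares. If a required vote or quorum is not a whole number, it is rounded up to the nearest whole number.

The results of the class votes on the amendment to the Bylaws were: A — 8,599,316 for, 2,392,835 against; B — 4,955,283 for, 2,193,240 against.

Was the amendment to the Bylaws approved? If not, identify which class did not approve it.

A: 3/5 of 14326368 = 8595820.80, rounded up to 8595821; 8,595,821 required, 8,599,316 in favor — approved.
B: 3/5 of 8256081 = 4953648.60, rounded up to 4953649; 4,953,649 required, 4,955,283 in favor — approved.

Approved — every class gave the required vote.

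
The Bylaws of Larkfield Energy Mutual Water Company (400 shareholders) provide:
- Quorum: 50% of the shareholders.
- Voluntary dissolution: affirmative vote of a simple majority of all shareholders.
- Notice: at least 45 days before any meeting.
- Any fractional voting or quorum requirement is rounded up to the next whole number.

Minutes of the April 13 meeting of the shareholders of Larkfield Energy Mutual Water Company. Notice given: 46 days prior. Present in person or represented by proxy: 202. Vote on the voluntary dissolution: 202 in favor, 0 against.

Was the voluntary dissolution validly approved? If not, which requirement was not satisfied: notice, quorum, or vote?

Valid — all requirements satisfied.

Notice: 46 days given; 45 required. Satisfied.
Quorum: 50% of 400 = 200; 202 present. Satisfied.
Vote: requires a majority of all shareholders (400); a majority of 400 is 201, so 201 needed; 202 in favor. Satisfied.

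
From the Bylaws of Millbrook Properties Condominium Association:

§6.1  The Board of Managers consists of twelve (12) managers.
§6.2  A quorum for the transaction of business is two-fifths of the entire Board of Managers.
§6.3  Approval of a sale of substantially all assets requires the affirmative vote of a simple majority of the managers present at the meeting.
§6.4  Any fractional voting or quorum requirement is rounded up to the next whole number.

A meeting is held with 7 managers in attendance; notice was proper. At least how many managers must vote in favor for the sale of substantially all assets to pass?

The sale of substantially all assets requires a majority of the managers present (7).
A majority of 7 is 4.

4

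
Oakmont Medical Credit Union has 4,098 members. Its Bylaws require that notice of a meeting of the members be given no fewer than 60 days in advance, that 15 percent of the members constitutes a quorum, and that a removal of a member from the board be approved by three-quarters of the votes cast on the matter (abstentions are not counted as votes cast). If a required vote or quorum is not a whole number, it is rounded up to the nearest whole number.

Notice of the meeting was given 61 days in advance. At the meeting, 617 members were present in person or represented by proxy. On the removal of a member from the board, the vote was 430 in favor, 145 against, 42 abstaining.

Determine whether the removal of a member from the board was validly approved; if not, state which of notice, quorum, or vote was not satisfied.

Invalid — vote requirement not satisfied.

Notice: 61 days given; 60 required. Satisfied.
Quorum: 15% of 4,098 = 614.70, rounded up to 615; 617 present. Satisfied.
Vote: requires three-fourths of the votes cast (617 − 42 abstaining = 575); 3/4 of 575 = 431.25, rounded up to 432, so 432 needed; 430 in favor. Not satisfied.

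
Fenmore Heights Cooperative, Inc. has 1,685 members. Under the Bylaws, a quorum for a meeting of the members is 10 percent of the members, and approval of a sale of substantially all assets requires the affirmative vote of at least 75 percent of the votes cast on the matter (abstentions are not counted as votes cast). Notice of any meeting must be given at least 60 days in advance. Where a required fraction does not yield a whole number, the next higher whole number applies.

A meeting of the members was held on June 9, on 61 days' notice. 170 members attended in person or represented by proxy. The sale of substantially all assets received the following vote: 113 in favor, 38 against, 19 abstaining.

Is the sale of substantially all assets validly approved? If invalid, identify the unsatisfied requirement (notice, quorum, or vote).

Invalid — vote requirement not satisfied.

Notice: 61 days given; 60 required. Satisfied.
Quorum: 10% of 1,685 = 168.50, rounded up to 169; 170 present. Satisfied.
Vote: requires three-fourths of the votes cast (170 − 19 abstaining = 151); 3/4 of 151 = 113.25, rounded up to 114, so 114 needed; 113 in favor. Not satisfied.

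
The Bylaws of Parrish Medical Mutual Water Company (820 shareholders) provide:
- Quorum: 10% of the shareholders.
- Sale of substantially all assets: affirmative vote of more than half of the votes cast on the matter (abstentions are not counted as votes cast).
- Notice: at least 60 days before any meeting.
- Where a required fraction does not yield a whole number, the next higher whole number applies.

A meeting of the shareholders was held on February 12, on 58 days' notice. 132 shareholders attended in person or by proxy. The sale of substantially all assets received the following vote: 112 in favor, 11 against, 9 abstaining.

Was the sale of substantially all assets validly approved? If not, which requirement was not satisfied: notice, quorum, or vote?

Notice: 58 days given; 60 required. Not satisfied.
Quorum: 10% of 820 = 82; 132 present. Satisfied.
Vote: requires a majority of the votes cast (132 − 9 abstaining = 123); a majority of 123 is 62, so 62 needed; 112 in favor. Satisfied.

Invalid — notice requirement not satisfied.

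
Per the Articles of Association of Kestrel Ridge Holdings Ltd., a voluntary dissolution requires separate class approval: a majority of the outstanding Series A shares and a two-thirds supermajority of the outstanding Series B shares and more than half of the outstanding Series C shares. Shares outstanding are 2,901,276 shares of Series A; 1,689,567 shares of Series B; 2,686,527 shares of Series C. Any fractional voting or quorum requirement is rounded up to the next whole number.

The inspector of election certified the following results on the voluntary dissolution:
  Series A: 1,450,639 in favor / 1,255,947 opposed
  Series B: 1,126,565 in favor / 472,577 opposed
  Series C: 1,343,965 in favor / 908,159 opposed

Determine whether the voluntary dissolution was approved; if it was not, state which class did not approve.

Approved — every class gave the required vote.

Series A: a majority of 2901276 is 1450639; 1,450,639 required, 1,450,639 in favor — approved.
Series B: 2/3 of 1689567 = 1126378; 1,126,378 required, 1,126,565 in favor — approved.
Series C: a majority of 2686527 is 1343264; 1,343,264 required, 1,343,965 in favor — approved.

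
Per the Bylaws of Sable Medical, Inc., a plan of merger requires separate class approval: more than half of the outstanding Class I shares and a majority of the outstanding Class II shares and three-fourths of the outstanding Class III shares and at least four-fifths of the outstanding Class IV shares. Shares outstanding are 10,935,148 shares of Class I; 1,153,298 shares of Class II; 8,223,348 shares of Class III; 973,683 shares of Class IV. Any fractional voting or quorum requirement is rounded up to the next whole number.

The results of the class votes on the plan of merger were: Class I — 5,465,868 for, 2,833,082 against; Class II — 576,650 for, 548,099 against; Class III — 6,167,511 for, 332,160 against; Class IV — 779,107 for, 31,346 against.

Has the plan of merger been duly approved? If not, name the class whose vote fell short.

Not approved — the Class I shares did not give the required vote.

Class I: a majority of 10935148 is 5467575; 5,467,575 required, 5,465,868 in favor — not approved.
Class II: a majority of 1153298 is 576650; 576,650 required, 576,650 in favor — approved.
Class III: 3/4 of 8223348 = 6167511; 6,167,511 required, 6,167,511 in favor — approved.
Class IV: 4/5 of 973683 = 778946.40, rounded up to 778947; 778,947 required, 779,107 in favor — approved.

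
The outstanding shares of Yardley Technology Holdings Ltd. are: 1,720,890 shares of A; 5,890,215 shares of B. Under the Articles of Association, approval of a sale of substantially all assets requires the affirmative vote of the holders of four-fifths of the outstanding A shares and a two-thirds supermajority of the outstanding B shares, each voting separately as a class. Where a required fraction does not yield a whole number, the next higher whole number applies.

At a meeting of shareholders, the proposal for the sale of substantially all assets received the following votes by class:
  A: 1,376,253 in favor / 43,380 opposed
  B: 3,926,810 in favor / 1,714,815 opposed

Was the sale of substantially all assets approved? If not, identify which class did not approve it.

A: 4/5 of 1720890 = 1376712; 1,376,712 required, 1,376,253 in favor — not approved.
B: 2/3 of 5890215 = 3926810; 3,926,810 required, 3,926,810 in favor — approved.

Not approved — the A shares did not give the required vote.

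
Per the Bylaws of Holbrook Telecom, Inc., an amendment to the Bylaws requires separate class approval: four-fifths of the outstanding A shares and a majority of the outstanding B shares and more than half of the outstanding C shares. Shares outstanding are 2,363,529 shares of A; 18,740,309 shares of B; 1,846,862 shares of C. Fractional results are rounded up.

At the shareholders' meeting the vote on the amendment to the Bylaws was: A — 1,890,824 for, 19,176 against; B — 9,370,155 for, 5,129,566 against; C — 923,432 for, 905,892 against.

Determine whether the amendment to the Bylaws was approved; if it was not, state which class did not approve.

Approved — every class gave the required vote.

A: 4/5 of 2363529 = 1890823.20, rounded up to 1890824; 1,890,824 required, 1,890,824 in favor — approved.
B: a majority of 18740309 is 9370155; 9,370,155 required, 9,370,155 in favor — approved.
C: a majority of 1846862 is 923432; 923,432 required, 923,432 in favor — approved.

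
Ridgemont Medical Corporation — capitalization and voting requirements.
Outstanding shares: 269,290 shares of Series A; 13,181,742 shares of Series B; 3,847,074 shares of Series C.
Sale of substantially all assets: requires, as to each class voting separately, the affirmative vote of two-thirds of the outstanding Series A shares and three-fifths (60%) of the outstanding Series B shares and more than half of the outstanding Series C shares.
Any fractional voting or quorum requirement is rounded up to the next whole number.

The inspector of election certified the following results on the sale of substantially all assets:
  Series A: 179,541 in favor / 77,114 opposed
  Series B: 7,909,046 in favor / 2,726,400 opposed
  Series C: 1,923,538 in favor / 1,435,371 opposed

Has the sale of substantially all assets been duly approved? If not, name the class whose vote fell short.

Approved — every class gave the required vote.

Series A: 2/3 of 269290 = 179526.67, rounded up to 179527; 179,527 required, 179,541 in favor — approved.
Series B: 3/5 of 13181742 = 7909045.20, rounded up to 7909046; 7,909,046 required, 7,909,046 in favor — approved.
Series C: a majority of 3847074 is 1923538; 1,923,538 required, 1,923,538 in favor — approved.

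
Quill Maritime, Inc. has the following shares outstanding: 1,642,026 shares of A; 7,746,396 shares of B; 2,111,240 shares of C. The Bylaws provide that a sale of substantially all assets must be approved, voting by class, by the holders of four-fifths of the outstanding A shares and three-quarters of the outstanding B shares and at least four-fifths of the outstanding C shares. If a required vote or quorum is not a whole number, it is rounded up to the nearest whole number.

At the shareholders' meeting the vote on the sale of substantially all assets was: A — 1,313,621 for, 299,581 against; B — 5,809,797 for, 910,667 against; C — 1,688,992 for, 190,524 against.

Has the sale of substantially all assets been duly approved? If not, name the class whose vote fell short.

Approved — every class gave the required vote.

A: 4/5 of 1642026 = 1313620.80, rounded up to 1313621; 1,313,621 required, 1,313,621 in favor — approved.
B: 3/4 of 7746396 = 5809797; 5,809,797 required, 5,809,797 in favor — approved.
C: 4/5 of 2111240 = 1688992; 1,688,992 required, 1,688,992 in favor — approved.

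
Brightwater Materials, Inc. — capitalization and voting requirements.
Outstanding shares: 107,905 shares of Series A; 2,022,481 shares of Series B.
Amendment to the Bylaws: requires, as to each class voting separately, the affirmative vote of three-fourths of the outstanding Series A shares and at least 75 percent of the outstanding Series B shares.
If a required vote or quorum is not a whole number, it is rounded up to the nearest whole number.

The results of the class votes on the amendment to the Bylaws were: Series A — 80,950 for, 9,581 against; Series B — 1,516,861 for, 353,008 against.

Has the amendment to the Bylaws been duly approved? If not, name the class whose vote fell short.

Approved — every class gave the required vote.

Series A: 3/4 of 107905 = 80928.75, rounded up to 80929; 80,929 required, 80,950 in favor — approved.
Series B: 3/4 of 2022481 = 1516860.75, rounded up to 1516861; 1,516,861 required, 1,516,861 in favor — approved.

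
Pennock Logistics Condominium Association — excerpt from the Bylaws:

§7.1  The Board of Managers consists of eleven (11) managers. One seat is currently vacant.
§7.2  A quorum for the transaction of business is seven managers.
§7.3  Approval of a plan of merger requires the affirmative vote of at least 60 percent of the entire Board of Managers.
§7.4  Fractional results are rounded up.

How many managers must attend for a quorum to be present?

7

The quorum is fixed at 7.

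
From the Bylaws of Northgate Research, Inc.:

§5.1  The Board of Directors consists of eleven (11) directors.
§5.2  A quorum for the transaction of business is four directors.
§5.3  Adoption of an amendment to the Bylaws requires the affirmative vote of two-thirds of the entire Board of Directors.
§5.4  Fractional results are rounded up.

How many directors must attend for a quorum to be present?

4

The quorum is fixed at 4.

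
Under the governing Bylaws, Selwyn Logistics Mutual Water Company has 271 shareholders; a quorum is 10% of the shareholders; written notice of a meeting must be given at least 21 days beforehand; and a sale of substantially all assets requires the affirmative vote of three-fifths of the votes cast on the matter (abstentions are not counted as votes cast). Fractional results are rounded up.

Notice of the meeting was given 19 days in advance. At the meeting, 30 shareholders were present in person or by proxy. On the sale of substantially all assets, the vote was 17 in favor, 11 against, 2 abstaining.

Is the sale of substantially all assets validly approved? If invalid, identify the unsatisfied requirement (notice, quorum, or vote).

Notice: 19 days given; 21 required. Not satisfied.
Quorum: 10% of 271 = 27.10, rounded up to 28; 30 present. Satisfied.
Vote: requires three-fifths of the votes cast (30 − 2 abstaining = 28); 3/5 of 28 = 16.80, rounded up to 17, so 17 needed; 17 in favor. Satisfied.

Invalid — notice requirement not satisfied.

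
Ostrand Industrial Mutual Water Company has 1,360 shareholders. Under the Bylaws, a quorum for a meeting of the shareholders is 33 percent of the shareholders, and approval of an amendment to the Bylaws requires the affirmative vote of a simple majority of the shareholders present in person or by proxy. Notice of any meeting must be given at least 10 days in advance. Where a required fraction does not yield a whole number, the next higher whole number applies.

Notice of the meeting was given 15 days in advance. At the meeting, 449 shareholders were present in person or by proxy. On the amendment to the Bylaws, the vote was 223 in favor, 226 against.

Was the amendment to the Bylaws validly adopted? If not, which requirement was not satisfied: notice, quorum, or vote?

Notice: 15 days given; 10 required. Satisfied.
Quorum: 33% of 1,360 = 448.80, rounded up to 449; 449 present. Satisfied.
Vote: requires a majority of those present (449); a majority of 449 is 225, so 225 needed; 223 in favor. Not satisfied.

Invalid — vote requirement not satisfied.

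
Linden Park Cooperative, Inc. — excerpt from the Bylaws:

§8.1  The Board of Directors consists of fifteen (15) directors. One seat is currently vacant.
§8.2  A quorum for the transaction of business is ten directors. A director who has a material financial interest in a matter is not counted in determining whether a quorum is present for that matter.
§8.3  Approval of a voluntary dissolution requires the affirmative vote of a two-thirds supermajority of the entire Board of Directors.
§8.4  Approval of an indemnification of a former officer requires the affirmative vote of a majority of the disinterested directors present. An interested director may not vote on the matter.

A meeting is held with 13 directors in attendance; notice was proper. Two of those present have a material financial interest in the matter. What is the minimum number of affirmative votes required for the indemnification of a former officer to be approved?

The indemnification of a former officer requires a majority of the disinterested directors present (13 − 2 = 11).
A majority of 11 is 6.

6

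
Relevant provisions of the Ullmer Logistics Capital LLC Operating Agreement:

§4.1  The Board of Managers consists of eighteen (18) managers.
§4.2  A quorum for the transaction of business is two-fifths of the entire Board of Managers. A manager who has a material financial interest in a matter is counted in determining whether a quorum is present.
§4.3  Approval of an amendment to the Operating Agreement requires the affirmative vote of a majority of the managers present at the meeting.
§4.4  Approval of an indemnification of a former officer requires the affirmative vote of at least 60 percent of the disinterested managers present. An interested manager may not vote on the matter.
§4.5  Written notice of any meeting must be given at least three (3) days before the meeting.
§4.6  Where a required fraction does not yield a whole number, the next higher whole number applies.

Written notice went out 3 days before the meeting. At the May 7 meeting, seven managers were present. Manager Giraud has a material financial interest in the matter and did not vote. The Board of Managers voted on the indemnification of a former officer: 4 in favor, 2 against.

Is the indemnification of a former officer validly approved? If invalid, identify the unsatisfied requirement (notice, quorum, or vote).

Notice: 3 days given; 3 required (3 ≥ 3). Satisfied.
Quorum: 7 present (interested managers count toward quorum); quorum is 8. Not satisfied.
Vote: the indemnification of a former officer requires three-fifths of the disinterested managers present (7 − 1 = 6). 3/5 of 6 = 3.60, rounded up to 4, so 4 affirmative votes are needed; 4 voted in favor. Satisfied. (Moot — without a quorum no business can be validly transacted.)

Invalid — quorum requirement not satisfied.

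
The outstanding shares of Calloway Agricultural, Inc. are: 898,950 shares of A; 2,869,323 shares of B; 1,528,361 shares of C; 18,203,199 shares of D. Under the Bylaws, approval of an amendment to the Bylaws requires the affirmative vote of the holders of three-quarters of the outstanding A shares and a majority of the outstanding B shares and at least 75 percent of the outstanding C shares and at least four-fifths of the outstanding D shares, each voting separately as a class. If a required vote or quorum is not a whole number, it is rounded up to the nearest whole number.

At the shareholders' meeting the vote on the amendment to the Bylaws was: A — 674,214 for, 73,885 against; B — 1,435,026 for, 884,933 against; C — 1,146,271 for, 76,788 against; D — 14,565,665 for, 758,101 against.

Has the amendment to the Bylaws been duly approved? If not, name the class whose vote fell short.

Approved — every class gave the required vote.

A: 3/4 of 898950 = 674212.50, rounded up to 674213; 674,213 required, 674,214 in favor — approved.
B: a majority of 2869323 is 1434662; 1,434,662 required, 1,435,026 in favor — approved.
C: 3/4 of 1528361 = 1146270.75, rounded up to 1146271; 1,146,271 required, 1,146,271 in favor — approved.
D: 4/5 of 18203199 = 14562559.20, rounded up to 14562560; 14,562,560 required, 14,565,665 in favor — approved.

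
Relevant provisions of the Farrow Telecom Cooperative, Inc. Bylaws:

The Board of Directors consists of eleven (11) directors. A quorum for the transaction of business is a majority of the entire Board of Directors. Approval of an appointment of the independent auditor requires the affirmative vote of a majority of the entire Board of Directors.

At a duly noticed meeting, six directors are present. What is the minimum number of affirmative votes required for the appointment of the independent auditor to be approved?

The appointment of the independent auditor requires a majority of the entire Board of Directors (11).
A majority of 11 is 6.

6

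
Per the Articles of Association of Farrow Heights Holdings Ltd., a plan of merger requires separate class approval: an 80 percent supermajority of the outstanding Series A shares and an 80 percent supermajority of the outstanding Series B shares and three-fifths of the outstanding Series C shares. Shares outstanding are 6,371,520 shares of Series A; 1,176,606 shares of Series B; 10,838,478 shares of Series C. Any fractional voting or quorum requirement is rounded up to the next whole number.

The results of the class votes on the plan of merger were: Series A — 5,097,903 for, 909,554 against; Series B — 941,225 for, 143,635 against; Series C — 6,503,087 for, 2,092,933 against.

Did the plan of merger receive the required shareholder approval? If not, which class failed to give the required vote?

Series A: 4/5 of 6371520 = 5097216; 5,097,216 required, 5,097,903 in favor — approved.
Series B: 4/5 of 1176606 = 941284.80, rounded up to 941285; 941,285 required, 941,225 in favor — not approved.
Series C: 3/5 of 10838478 = 6503086.80, rounded up to 6503087; 6,503,087 required, 6,503,087 in favor — approved.

Not approved — the Series B shares did not give the required vote.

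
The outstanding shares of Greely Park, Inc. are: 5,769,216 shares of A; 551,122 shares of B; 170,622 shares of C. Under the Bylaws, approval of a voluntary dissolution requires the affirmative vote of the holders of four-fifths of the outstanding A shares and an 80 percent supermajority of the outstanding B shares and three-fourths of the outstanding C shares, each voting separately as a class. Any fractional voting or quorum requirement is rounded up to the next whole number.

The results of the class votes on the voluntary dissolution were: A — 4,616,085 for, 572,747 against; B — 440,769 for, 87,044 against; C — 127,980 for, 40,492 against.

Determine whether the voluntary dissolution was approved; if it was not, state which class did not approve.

Not approved — the B shares did not give the required vote.

A: 4/5 of 5769216 = 4615372.80, rounded up to 4615373; 4,615,373 required, 4,616,085 in favor — approved.
B: 4/5 of 551122 = 440897.60, rounded up to 440898; 440,898 required, 440,769 in favor — not approved.
C: 3/4 of 170622 = 127966.50, rounded up to 127967; 127,967 required, 127,980 in favor — approved.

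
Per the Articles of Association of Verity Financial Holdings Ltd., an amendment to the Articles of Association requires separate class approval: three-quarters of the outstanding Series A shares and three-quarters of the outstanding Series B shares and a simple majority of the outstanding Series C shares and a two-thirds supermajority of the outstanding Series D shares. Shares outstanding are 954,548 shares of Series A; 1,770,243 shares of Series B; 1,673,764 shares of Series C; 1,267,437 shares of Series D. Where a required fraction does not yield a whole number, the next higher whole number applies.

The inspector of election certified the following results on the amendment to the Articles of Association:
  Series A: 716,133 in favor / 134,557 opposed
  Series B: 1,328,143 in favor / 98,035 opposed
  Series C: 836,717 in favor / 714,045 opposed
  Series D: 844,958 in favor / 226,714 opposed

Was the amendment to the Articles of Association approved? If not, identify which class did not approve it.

Not approved — the Series C shares did not give the required vote.

Series A: 3/4 of 954548 = 715911; 715,911 required, 716,133 in favor — approved.
Series B: 3/4 of 1770243 = 1327682.25, rounded up to 1327683; 1,327,683 required, 1,328,143 in favor — approved.
Series C: a majority of 1673764 is 836883; 836,883 required, 836,717 in favor — not approved.
Series D: 2/3 of 1267437 = 844958; 844,958 required, 844,958 in favor — approved.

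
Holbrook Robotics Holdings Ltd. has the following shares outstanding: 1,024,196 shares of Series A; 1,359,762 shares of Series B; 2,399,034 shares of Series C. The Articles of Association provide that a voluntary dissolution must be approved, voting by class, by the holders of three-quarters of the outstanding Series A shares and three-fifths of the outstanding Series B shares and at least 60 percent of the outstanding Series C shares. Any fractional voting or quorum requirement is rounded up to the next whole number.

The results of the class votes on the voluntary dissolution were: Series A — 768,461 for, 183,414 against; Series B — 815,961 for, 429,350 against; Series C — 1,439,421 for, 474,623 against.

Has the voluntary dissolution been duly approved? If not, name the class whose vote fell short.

Approved — every class gave the required vote.

Series A: 3/4 of 1024196 = 768147; 768,147 required, 768,461 in favor — approved.
Series B: 3/5 of 1359762 = 815857.20, rounded up to 815858; 815,858 required, 815,961 in favor — approved.
Series C: 3/5 of 2399034 = 1439420.40, rounded up to 1439421; 1,439,421 required, 1,439,421 in favor — approved.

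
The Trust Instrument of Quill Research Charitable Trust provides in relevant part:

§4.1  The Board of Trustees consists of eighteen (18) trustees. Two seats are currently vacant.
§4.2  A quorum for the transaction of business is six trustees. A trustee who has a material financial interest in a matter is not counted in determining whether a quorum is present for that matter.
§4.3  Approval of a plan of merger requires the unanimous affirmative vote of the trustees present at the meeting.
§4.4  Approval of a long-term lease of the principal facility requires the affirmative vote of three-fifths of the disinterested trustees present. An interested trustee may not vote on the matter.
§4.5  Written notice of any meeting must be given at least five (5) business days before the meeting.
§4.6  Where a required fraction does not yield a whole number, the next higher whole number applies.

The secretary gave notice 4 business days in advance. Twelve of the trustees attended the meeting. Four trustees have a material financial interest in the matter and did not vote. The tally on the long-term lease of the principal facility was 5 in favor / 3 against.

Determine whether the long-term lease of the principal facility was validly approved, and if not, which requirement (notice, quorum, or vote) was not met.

Invalid — notice requirement not satisfied.

Notice: 4 business days given; 5 required (4 < 5). Not satisfied.
Quorum: 12 present, but the 4 interested trustees do not count, leaving 8. Quorum is 6. Satisfied.
Vote: the long-term lease of the principal facility requires three-fifths of the disinterested trustees present (12 − 4 = 8). 3/5 of 8 = 4.80, rounded up to 5, so 5 affirmative votes are needed; 5 voted in favor. Satisfied.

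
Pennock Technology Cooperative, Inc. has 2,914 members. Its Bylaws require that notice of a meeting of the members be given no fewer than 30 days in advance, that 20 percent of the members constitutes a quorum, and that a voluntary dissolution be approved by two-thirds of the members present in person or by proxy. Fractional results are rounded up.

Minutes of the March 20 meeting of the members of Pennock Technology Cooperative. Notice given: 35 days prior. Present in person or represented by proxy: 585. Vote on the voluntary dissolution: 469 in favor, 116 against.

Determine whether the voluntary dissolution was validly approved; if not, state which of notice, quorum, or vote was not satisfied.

Valid — all requirements satisfied.

Notice: 35 days given; 30 required. Satisfied.
Quorum: 20% of 2,914 = 582.80, rounded up to 583; 585 present. Satisfied.
Vote: requires two-thirds of those present (585); 2/3 of 585 = 390, so 390 needed; 469 in favor. Satisfied.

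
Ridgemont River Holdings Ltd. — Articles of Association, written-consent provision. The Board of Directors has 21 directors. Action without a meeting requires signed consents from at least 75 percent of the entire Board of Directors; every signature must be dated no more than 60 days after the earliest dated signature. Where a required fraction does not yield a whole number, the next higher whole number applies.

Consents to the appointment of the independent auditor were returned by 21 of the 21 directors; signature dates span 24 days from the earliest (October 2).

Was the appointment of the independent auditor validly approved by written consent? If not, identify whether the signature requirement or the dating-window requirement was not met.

Effective — both the signature and dating-window requirements are satisfied.

Signatures required: at least 75 percent of 21 — 3/4 of 21 = 15.75, rounded up to 16, so 16 needed; 21 signed. Sufficient.
Dating window: the latest signature is 24 days after the earliest; the limit is 60 days. Within the window.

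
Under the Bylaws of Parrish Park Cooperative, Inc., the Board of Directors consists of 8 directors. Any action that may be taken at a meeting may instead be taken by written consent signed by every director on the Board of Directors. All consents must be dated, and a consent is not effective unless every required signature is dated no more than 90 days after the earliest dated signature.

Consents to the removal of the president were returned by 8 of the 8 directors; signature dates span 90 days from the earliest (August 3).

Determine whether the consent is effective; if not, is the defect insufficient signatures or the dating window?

Effective — both the signature and dating-window requirements are satisfied.

Signatures required: every one of 8 — unanimous means all 8, so 8 needed; 8 signed. Sufficient.
Dating window: the latest signature is 90 days after the earliest; the limit is 90 days. Within the window.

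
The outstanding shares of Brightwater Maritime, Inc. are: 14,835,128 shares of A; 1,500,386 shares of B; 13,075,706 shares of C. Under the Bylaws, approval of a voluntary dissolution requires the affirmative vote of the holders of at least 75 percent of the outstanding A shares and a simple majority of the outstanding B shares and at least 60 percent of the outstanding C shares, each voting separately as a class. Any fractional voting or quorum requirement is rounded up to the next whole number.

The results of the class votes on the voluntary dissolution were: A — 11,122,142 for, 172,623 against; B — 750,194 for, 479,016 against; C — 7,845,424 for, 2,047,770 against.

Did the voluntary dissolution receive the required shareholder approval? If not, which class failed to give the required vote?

A: 3/4 of 14835128 = 11126346; 11,126,346 required, 11,122,142 in favor — not approved.
B: a majority of 1500386 is 750194; 750,194 required, 750,194 in favor — approved.
C: 3/5 of 13075706 = 7845423.60, rounded up to 7845424; 7,845,424 required, 7,845,424 in favor — approved.

Not approved — the A shares did not give the required vote.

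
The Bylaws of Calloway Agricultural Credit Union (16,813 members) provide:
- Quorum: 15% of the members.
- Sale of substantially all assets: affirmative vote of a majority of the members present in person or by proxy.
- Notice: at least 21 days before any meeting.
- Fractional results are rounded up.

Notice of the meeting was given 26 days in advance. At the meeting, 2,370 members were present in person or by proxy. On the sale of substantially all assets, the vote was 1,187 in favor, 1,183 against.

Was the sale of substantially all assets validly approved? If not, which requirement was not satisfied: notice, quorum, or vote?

Notice: 26 days given; 21 required. Satisfied.
Quorum: 15% of 16,813 = 2,521.95, rounded up to 2,522; 2,370 present. Not satisfied.
Vote: requires a majority of those present (2,370); a majority of 2370 is 1186, so 1,186 needed; 1,187 in favor. Satisfied.

Invalid — quorum requirement not satisfied.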